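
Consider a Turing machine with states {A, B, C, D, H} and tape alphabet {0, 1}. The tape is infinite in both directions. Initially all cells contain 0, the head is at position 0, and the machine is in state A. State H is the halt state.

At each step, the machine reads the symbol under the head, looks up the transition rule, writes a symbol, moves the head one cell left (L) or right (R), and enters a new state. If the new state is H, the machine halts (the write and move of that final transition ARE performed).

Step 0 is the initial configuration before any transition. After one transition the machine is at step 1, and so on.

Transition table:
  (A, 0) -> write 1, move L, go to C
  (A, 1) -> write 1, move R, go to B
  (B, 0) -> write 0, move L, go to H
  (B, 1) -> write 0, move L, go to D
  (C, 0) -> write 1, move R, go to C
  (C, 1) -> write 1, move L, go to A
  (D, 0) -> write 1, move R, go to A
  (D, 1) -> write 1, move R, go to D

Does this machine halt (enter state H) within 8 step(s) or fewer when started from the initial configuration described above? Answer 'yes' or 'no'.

Step 1: in state A at pos 0, read 0 -> (A,0)->write 1,move L,goto C. Now: state=C, head=-1, tape[-2..1]=0010 (head:  ^)
Step 2: in state C at pos -1, read 0 -> (C,0)->write 1,move R,goto C. Now: state=C, head=0, tape[-2..1]=0110 (head:   ^)
Step 3: in state C at pos 0, read 1 -> (C,1)->write 1,move L,goto A. Now: state=A, head=-1, tape[-2..1]=0110 (head:  ^)
Step 4: in state A at pos -1, read 1 -> (A,1)->write 1,move R,goto B. Now: state=B, head=0, tape[-2..1]=0110 (head:   ^)
Step 5: in state B at pos 0, read 1 -> (B,1)->write 0,move L,goto D. Now: state=D, head=-1, tape[-2..1]=0100 (head:  ^)
Step 6: in state D at pos -1, read 1 -> (D,1)->write 1,move R,goto D. Now: state=D, head=0, tape[-2..1]=0100 (head:   ^)
Step 7: in state D at pos 0, read 0 -> (D,0)->write 1,move R,goto A. Now: state=A, head=1, tape[-2..2]=01100 (head:    ^)
Step 8: in state A at pos 1, read 0 -> (A,0)->write 1,move L,goto C. Now: state=C, head=0, tape[-2..2]=01110 (head:   ^)
After 8 step(s): state = C (not H) -> not halted within 8 -> no

Answer: no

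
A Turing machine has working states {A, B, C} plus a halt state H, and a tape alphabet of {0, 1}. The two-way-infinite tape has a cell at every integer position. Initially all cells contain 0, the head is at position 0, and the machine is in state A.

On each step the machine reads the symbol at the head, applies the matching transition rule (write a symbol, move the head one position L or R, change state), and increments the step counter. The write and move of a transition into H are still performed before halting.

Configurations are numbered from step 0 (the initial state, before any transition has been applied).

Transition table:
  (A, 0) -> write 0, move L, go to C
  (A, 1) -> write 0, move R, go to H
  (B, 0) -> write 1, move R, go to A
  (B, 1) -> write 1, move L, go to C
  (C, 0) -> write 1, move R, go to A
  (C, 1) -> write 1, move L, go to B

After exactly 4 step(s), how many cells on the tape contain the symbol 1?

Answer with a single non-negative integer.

Step 1: in state A at pos 0, read 0 -> (A,0)->write 0,move L,goto C. Now: state=C, head=-1, tape[-2..1]=0000 (head:  ^)
Step 2: in state C at pos -1, read 0 -> (C,0)->write 1,move R,goto A. Now: state=A, head=0, tape[-2..1]=0100 (head:   ^)
Step 3: in state A at pos 0, read 0 -> (A,0)->write 0,move L,goto C. Now: state=C, head=-1, tape[-2..1]=0100 (head:  ^)
Step 4: in state C at pos -1, read 1 -> (C,1)->write 1,move L,goto B. Now: state=B, head=-2, tape[-3..1]=00100 (head:  ^)
Cells containing 1 after step 4: {-1} -> 1 cell(s)

Answer: 1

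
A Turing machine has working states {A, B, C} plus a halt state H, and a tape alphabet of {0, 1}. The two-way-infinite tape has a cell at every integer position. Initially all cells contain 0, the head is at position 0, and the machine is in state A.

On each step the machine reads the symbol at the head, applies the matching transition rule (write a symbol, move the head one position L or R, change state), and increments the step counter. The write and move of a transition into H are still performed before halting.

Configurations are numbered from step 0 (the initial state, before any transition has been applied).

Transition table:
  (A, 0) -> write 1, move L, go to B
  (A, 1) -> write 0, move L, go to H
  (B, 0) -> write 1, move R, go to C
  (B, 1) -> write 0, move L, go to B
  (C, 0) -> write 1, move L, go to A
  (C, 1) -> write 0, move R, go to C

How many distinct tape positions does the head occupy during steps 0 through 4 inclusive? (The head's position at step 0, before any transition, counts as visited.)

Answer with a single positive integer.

Answer: 3

Derivation:
Step 1: in state A at pos 0, read 0 -> (A,0)->write 1,move L,goto B. Now: state=B, head=-1, tape[-2..1]=0010 (head:  ^)
Step 2: in state B at pos -1, read 0 -> (B,0)->write 1,move R,goto C. Now: state=C, head=0, tape[-2..1]=0110 (head:   ^)
Step 3: in state C at pos 0, read 1 -> (C,1)->write 0,move R,goto C. Now: state=C, head=1, tape[-2..2]=01000 (head:    ^)
Step 4: in state C at pos 1, read 0 -> (C,0)->write 1,move L,goto A. Now: state=A, head=0, tape[-2..2]=01010 (head:   ^)
Head positions at steps 0..4: starting at 0, distinct positions visited = {-1, 0, 1} -> 3 position(s)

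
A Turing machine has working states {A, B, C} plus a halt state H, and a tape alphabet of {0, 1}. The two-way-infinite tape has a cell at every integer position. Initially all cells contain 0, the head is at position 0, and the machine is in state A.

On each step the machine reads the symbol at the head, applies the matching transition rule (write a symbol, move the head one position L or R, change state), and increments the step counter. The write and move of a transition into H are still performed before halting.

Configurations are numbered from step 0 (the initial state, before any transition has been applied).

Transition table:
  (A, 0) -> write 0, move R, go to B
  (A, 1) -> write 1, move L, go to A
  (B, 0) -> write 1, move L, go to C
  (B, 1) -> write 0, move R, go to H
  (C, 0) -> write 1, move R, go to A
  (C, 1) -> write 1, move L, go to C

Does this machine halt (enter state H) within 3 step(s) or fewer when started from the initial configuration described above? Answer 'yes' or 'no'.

Answer: no

Derivation:
Step 1: in state A at pos 0, read 0 -> (A,0)->write 0,move R,goto B. Now: state=B, head=1, tape[-1..2]=0000 (head:   ^)
Step 2: in state B at pos 1, read 0 -> (B,0)->write 1,move L,goto C. Now: state=C, head=0, tape[-1..2]=0010 (head:  ^)
Step 3: in state C at pos 0, read 0 -> (C,0)->write 1,move R,goto A. Now: state=A, head=1, tape[-1..2]=0110 (head:   ^)
After 3 step(s): state = A (not H) -> not halted within 3 -> no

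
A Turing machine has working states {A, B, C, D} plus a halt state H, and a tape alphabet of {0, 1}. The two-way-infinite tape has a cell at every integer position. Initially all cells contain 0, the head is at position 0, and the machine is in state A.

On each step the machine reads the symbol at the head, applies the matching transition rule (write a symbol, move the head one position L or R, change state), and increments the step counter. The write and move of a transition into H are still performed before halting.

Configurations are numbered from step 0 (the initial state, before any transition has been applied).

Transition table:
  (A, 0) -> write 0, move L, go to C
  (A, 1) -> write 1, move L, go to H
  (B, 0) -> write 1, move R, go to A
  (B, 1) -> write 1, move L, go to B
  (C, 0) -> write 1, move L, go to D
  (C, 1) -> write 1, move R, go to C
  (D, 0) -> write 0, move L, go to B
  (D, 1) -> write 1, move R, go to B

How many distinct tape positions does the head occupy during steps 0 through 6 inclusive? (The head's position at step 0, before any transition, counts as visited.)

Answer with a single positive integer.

Answer: 4

Derivation:
Step 1: in state A at pos 0, read 0 -> (A,0)->write 0,move L,goto C. Now: state=C, head=-1, tape[-2..1]=0000 (head:  ^)
Step 2: in state C at pos -1, read 0 -> (C,0)->write 1,move L,goto D. Now: state=D, head=-2, tape[-3..1]=00100 (head:  ^)
Step 3: in state D at pos -2, read 0 -> (D,0)->write 0,move L,goto B. Now: state=B, head=-3, tape[-4..1]=000100 (head:  ^)
Step 4: in state B at pos -3, read 0 -> (B,0)->write 1,move R,goto A. Now: state=A, head=-2, tape[-4..1]=010100 (head:   ^)
Step 5: in state A at pos -2, read 0 -> (A,0)->write 0,move L,goto C. Now: state=C, head=-3, tape[-4..1]=010100 (head:  ^)
Step 6: in state C at pos -3, read 1 -> (C,1)->write 1,move R,goto C. Now: state=C, head=-2, tape[-4..1]=010100 (head:   ^)
Head positions at steps 0..6: starting at 0, distinct positions visited = {-3, -2, -1, 0} -> 4 position(s)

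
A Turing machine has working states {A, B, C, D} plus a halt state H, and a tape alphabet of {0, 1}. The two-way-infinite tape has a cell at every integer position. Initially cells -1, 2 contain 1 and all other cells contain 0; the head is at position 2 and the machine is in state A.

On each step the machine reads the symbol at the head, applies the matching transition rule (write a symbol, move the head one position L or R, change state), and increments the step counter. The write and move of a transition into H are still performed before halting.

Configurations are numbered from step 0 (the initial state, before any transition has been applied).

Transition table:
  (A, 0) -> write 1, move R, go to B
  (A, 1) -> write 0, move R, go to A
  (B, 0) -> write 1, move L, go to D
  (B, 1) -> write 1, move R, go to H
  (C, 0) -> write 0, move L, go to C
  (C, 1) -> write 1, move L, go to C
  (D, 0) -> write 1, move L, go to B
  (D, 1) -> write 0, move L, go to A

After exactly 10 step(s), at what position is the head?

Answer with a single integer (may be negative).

Step 1: in state A at pos 2, read 1 -> (A,1)->write 0,move R,goto A. Now: state=A, head=3, tape[-2..4]=0100000 (head:      ^)
Step 2: in state A at pos 3, read 0 -> (A,0)->write 1,move R,goto B. Now: state=B, head=4, tape[-2..5]=01000100 (head:       ^)
Step 3: in state B at pos 4, read 0 -> (B,0)->write 1,move L,goto D. Now: state=D, head=3, tape[-2..5]=01000110 (head:      ^)
Step 4: in state D at pos 3, read 1 -> (D,1)->write 0,move L,goto A. Now: state=A, head=2, tape[-2..5]=01000010 (head:     ^)
Step 5: in state A at pos 2, read 0 -> (A,0)->write 1,move R,goto B. Now: state=B, head=3, tape[-2..5]=01001010 (head:      ^)
Step 6: in state B at pos 3, read 0 -> (B,0)->write 1,move L,goto D. Now: state=D, head=2, tape[-2..5]=01001110 (head:     ^)
Step 7: in state D at pos 2, read 1 -> (D,1)->write 0,move L,goto A. Now: state=A, head=1, tape[-2..5]=01000110 (head:    ^)
Step 8: in state A at pos 1, read 0 -> (A,0)->write 1,move R,goto B. Now: state=B, head=2, tape[-2..5]=01010110 (head:     ^)
Step 9: in state B at pos 2, read 0 -> (B,0)->write 1,move L,goto D. Now: state=D, head=1, tape[-2..5]=01011110 (head:    ^)
Step 10: in state D at pos 1, read 1 -> (D,1)->write 0,move L,goto A. Now: state=A, head=0, tape[-2..5]=01001110 (head:   ^)

Answer: 0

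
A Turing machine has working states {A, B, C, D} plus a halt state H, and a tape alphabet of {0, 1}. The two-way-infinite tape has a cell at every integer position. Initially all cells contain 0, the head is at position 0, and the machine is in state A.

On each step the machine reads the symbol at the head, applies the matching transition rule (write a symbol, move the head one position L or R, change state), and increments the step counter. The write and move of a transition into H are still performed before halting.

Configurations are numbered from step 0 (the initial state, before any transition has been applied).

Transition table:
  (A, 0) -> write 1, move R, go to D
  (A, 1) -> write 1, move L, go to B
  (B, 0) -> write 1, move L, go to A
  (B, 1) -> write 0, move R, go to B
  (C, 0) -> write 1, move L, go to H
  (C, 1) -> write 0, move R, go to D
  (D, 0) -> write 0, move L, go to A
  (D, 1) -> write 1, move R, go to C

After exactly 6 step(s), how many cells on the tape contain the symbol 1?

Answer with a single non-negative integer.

Answer: 3

Derivation:
Step 1: in state A at pos 0, read 0 -> (A,0)->write 1,move R,goto D. Now: state=D, head=1, tape[-1..2]=0100 (head:   ^)
Step 2: in state D at pos 1, read 0 -> (D,0)->write 0,move L,goto A. Now: state=A, head=0, tape[-1..2]=0100 (head:  ^)
Step 3: in state A at pos 0, read 1 -> (A,1)->write 1,move L,goto B. Now: state=B, head=-1, tape[-2..2]=00100 (head:  ^)
Step 4: in state B at pos -1, read 0 -> (B,0)->write 1,move L,goto A. Now: state=A, head=-2, tape[-3..2]=001100 (head:  ^)
Step 5: in state A at pos -2, read 0 -> (A,0)->write 1,move R,goto D. Now: state=D, head=-1, tape[-3..2]=011100 (head:   ^)
Step 6: in state D at pos -1, read 1 -> (D,1)->write 1,move R,goto C. Now: state=C, head=0, tape[-3..2]=011100 (head:    ^)
Cells containing 1 after step 6: {-2, -1, 0} -> 3 cell(s)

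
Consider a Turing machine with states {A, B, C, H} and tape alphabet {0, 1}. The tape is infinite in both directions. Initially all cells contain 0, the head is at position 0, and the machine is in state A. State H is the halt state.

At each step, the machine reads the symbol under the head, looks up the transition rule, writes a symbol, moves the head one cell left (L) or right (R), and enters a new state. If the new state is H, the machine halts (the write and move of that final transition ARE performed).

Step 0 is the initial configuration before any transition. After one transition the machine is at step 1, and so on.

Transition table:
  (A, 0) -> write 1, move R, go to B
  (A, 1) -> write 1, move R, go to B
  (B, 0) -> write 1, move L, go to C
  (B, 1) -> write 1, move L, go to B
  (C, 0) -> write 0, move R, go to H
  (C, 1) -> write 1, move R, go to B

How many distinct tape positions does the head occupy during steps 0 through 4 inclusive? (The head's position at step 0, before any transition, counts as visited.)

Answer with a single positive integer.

Answer: 2

Derivation:
Step 1: in state A at pos 0, read 0 -> (A,0)->write 1,move R,goto B. Now: state=B, head=1, tape[-1..2]=0100 (head:   ^)
Step 2: in state B at pos 1, read 0 -> (B,0)->write 1,move L,goto C. Now: state=C, head=0, tape[-1..2]=0110 (head:  ^)
Step 3: in state C at pos 0, read 1 -> (C,1)->write 1,move R,goto B. Now: state=B, head=1, tape[-1..2]=0110 (head:   ^)
Step 4: in state B at pos 1, read 1 -> (B,1)->write 1,move L,goto B. Now: state=B, head=0, tape[-1..2]=0110 (head:  ^)
Head positions at steps 0..4: starting at 0, distinct positions visited = {0, 1} -> 2 position(s)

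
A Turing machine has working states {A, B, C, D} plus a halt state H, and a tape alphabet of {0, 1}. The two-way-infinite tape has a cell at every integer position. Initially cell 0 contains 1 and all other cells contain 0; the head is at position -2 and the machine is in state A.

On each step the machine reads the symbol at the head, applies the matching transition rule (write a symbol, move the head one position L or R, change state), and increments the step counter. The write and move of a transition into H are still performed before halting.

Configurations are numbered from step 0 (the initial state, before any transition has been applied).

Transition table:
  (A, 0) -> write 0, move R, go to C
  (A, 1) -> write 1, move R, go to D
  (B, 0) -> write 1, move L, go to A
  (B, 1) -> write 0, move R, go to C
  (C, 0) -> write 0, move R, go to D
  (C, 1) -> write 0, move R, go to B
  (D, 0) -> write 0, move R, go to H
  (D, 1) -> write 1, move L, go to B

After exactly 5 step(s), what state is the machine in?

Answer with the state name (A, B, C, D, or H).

Answer: C

Derivation:
Step 1: in state A at pos -2, read 0 -> (A,0)->write 0,move R,goto C. Now: state=C, head=-1, tape[-3..1]=00010 (head:   ^)
Step 2: in state C at pos -1, read 0 -> (C,0)->write 0,move R,goto D. Now: state=D, head=0, tape[-3..1]=00010 (head:    ^)
Step 3: in state D at pos 0, read 1 -> (D,1)->write 1,move L,goto B. Now: state=B, head=-1, tape[-3..1]=00010 (head:   ^)
Step 4: in state B at pos -1, read 0 -> (B,0)->write 1,move L,goto A. Now: state=A, head=-2, tape[-3..1]=00110 (head:  ^)
Step 5: in state A at pos -2, read 0 -> (A,0)->write 0,move R,goto C. Now: state=C, head=-1, tape[-3..1]=00110 (head:   ^)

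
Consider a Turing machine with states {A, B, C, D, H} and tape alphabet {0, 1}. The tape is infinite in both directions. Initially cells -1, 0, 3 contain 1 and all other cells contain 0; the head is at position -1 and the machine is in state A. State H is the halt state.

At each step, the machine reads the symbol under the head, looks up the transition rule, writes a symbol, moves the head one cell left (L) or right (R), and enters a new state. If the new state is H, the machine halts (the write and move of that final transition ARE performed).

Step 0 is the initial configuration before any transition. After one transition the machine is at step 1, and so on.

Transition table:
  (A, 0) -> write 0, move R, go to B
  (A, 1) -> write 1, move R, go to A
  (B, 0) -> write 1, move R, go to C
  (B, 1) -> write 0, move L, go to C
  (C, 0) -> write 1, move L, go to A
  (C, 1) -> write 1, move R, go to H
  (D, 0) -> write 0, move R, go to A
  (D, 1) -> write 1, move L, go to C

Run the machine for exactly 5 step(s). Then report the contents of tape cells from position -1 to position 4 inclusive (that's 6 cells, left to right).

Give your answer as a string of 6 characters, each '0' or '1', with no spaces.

Step 1: in state A at pos -1, read 1 -> (A,1)->write 1,move R,goto A. Now: state=A, head=0, tape[-2..4]=0110010 (head:   ^)
Step 2: in state A at pos 0, read 1 -> (A,1)->write 1,move R,goto A. Now: state=A, head=1, tape[-2..4]=0110010 (head:    ^)
Step 3: in state A at pos 1, read 0 -> (A,0)->write 0,move R,goto B. Now: state=B, head=2, tape[-2..4]=0110010 (head:     ^)
Step 4: in state B at pos 2, read 0 -> (B,0)->write 1,move R,goto C. Now: state=C, head=3, tape[-2..4]=0110110 (head:      ^)
Step 5: in state C at pos 3, read 1 -> (C,1)->write 1,move R,goto H. Now: state=H, head=4, tape[-2..5]=01101100 (head:       ^)

Answer: 110110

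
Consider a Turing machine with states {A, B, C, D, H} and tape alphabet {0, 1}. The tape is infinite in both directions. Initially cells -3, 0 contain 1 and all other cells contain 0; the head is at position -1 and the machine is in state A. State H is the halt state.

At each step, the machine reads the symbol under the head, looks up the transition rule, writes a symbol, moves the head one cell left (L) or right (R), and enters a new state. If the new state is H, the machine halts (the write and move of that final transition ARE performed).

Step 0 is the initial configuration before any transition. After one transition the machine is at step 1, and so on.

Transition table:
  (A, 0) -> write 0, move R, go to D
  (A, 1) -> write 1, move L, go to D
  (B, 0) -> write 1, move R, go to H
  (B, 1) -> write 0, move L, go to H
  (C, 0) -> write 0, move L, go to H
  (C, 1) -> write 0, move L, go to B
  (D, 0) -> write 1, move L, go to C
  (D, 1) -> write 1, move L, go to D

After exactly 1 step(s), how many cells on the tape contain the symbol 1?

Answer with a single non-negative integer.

Answer: 2

Derivation:
Step 1: in state A at pos -1, read 0 -> (A,0)->write 0,move R,goto D. Now: state=D, head=0, tape[-4..1]=010010 (head:     ^)
Cells containing 1 after step 1: {-3, 0} -> 2 cell(s)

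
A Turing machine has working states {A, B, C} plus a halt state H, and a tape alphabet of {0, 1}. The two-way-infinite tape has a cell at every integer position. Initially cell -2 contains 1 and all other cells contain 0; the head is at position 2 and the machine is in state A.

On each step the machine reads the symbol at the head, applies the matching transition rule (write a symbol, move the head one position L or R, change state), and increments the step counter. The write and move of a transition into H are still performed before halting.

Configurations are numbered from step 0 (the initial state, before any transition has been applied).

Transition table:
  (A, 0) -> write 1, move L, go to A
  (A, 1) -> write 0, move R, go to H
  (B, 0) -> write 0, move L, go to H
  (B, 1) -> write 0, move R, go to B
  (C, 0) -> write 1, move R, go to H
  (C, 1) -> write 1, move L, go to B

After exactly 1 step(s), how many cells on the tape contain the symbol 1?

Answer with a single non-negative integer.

Answer: 2

Derivation:
Step 1: in state A at pos 2, read 0 -> (A,0)->write 1,move L,goto A. Now: state=A, head=1, tape[-3..3]=0100010 (head:     ^)
Cells containing 1 after step 1: {-2, 2} -> 2 cell(s)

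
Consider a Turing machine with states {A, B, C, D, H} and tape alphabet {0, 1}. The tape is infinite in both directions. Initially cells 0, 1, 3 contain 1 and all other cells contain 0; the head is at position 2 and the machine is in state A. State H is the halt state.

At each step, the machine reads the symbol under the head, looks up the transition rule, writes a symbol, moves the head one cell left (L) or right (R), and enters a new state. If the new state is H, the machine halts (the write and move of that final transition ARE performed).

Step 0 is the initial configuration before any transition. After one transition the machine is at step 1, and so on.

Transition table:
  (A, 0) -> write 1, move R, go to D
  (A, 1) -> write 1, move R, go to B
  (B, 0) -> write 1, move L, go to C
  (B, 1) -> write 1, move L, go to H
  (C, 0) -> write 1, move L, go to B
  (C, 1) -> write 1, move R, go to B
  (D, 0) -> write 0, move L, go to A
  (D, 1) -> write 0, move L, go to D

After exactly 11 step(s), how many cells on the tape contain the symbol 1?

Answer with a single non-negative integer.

Answer: 2

Derivation:
Step 1: in state A at pos 2, read 0 -> (A,0)->write 1,move R,goto D. Now: state=D, head=3, tape[-1..4]=011110 (head:     ^)
Step 2: in state D at pos 3, read 1 -> (D,1)->write 0,move L,goto D. Now: state=D, head=2, tape[-1..4]=011100 (head:    ^)
Step 3: in state D at pos 2, read 1 -> (D,1)->write 0,move L,goto D. Now: state=D, head=1, tape[-1..4]=011000 (head:   ^)
Step 4: in state D at pos 1, read 1 -> (D,1)->write 0,move L,goto D. Now: state=D, head=0, tape[-1..4]=010000 (head:  ^)
Step 5: in state D at pos 0, read 1 -> (D,1)->write 0,move L,goto D. Now: state=D, head=-1, tape[-2..4]=0000000 (head:  ^)
Step 6: in state D at pos -1, read 0 -> (D,0)->write 0,move L,goto A. Now: state=A, head=-2, tape[-3..4]=00000000 (head:  ^)
Step 7: in state A at pos -2, read 0 -> (A,0)->write 1,move R,goto D. Now: state=D, head=-1, tape[-3..4]=01000000 (head:   ^)
Step 8: in state D at pos -1, read 0 -> (D,0)->write 0,move L,goto A. Now: state=A, head=-2, tape[-3..4]=01000000 (head:  ^)
Step 9: in state A at pos -2, read 1 -> (A,1)->write 1,move R,goto B. Now: state=B, head=-1, tape[-3..4]=01000000 (head:   ^)
Step 10: in state B at pos -1, read 0 -> (B,0)->write 1,move L,goto C. Now: state=C, head=-2, tape[-3..4]=01100000 (head:  ^)
Step 11: in state C at pos -2, read 1 -> (C,1)->write 1,move R,goto B. Now: state=B, head=-1, tape[-3..4]=01100000 (head:   ^)
Cells containing 1 after step 11: {-2, -1} -> 2 cell(s)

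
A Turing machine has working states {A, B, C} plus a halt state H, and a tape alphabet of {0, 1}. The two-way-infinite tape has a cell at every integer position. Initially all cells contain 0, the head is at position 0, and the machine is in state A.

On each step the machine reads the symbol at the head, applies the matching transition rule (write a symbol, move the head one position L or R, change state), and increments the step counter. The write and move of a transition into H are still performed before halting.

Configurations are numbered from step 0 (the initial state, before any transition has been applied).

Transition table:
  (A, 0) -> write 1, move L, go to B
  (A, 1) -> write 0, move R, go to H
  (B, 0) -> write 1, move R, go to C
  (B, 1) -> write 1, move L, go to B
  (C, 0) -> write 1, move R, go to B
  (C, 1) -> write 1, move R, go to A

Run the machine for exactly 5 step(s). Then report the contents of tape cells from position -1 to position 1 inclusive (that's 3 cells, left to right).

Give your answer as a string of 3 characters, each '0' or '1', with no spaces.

Answer: 111

Derivation:
Step 1: in state A at pos 0, read 0 -> (A,0)->write 1,move L,goto B. Now: state=B, head=-1, tape[-2..1]=0010 (head:  ^)
Step 2: in state B at pos -1, read 0 -> (B,0)->write 1,move R,goto C. Now: state=C, head=0, tape[-2..1]=0110 (head:   ^)
Step 3: in state C at pos 0, read 1 -> (C,1)->write 1,move R,goto A. Now: state=A, head=1, tape[-2..2]=01100 (head:    ^)
Step 4: in state A at pos 1, read 0 -> (A,0)->write 1,move L,goto B. Now: state=B, head=0, tape[-2..2]=01110 (head:   ^)
Step 5: in state B at pos 0, read 1 -> (B,1)->write 1,move L,goto B. Now: state=B, head=-1, tape[-2..2]=01110 (head:  ^)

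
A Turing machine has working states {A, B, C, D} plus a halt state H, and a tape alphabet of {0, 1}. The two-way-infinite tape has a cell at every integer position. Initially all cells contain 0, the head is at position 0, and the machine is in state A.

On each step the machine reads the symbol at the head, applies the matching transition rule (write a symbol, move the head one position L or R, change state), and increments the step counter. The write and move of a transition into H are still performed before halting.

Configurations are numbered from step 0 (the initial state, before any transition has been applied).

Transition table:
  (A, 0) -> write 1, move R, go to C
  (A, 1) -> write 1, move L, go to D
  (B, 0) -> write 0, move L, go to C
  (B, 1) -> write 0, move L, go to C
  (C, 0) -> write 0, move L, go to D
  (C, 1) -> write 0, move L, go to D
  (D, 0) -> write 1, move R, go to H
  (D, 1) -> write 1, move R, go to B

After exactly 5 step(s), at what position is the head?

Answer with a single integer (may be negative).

Answer: -1

Derivation:
Step 1: in state A at pos 0, read 0 -> (A,0)->write 1,move R,goto C. Now: state=C, head=1, tape[-1..2]=0100 (head:   ^)
Step 2: in state C at pos 1, read 0 -> (C,0)->write 0,move L,goto D. Now: state=D, head=0, tape[-1..2]=0100 (head:  ^)
Step 3: in state D at pos 0, read 1 -> (D,1)->write 1,move R,goto B. Now: state=B, head=1, tape[-1..2]=0100 (head:   ^)
Step 4: in state B at pos 1, read 0 -> (B,0)->write 0,move L,goto C. Now: state=C, head=0, tape[-1..2]=0100 (head:  ^)
Step 5: in state C at pos 0, read 1 -> (C,1)->write 0,move L,goto D. Now: state=D, head=-1, tape[-2..2]=00000 (head:  ^)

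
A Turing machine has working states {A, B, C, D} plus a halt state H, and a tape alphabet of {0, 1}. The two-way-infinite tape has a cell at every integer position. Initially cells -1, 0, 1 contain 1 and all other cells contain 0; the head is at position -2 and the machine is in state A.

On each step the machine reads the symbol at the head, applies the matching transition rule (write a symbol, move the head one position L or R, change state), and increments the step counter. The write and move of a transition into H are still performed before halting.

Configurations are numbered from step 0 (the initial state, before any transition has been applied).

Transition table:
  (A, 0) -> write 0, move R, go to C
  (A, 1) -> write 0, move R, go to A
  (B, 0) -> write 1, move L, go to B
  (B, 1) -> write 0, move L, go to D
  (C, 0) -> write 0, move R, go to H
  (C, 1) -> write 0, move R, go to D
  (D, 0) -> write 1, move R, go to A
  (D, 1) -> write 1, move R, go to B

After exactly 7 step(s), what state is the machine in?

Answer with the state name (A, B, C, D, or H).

Answer: D

Derivation:
Step 1: in state A at pos -2, read 0 -> (A,0)->write 0,move R,goto C. Now: state=C, head=-1, tape[-3..2]=001110 (head:   ^)
Step 2: in state C at pos -1, read 1 -> (C,1)->write 0,move R,goto D. Now: state=D, head=0, tape[-3..2]=000110 (head:    ^)
Step 3: in state D at pos 0, read 1 -> (D,1)->write 1,move R,goto B. Now: state=B, head=1, tape[-3..2]=000110 (head:     ^)
Step 4: in state B at pos 1, read 1 -> (B,1)->write 0,move L,goto D. Now: state=D, head=0, tape[-3..2]=000100 (head:    ^)
Step 5: in state D at pos 0, read 1 -> (D,1)->write 1,move R,goto B. Now: state=B, head=1, tape[-3..2]=000100 (head:     ^)
Step 6: in state B at pos 1, read 0 -> (B,0)->write 1,move L,goto B. Now: state=B, head=0, tape[-3..2]=000110 (head:    ^)
Step 7: in state B at pos 0, read 1 -> (B,1)->write 0,move L,goto D. Now: state=D, head=-1, tape[-3..2]=000010 (head:   ^)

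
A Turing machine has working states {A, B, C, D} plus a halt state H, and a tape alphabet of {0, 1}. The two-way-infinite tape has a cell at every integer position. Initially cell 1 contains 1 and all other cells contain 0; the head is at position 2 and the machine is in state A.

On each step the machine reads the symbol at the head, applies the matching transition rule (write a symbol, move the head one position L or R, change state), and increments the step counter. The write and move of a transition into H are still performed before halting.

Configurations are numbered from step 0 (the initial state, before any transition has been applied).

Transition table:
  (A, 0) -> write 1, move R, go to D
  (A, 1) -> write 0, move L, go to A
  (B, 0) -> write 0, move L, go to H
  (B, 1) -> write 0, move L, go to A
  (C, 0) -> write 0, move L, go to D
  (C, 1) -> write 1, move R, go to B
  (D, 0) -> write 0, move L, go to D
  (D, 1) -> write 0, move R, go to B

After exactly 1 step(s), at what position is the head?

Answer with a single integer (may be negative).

Step 1: in state A at pos 2, read 0 -> (A,0)->write 1,move R,goto D. Now: state=D, head=3, tape[0..4]=01100 (head:    ^)

Answer: 3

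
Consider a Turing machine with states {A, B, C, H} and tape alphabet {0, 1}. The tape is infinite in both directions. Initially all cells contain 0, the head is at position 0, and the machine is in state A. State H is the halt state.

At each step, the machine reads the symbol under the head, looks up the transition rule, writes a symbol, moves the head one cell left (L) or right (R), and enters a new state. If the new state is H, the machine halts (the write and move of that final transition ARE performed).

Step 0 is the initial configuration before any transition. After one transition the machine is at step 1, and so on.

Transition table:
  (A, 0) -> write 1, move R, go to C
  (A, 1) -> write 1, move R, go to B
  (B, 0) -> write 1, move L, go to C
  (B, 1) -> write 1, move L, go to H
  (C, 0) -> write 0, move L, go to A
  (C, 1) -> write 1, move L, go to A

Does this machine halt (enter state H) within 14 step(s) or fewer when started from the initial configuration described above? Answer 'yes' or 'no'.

Step 1: in state A at pos 0, read 0 -> (A,0)->write 1,move R,goto C. Now: state=C, head=1, tape[-1..2]=0100 (head:   ^)
Step 2: in state C at pos 1, read 0 -> (C,0)->write 0,move L,goto A. Now: state=A, head=0, tape[-1..2]=0100 (head:  ^)
Step 3: in state A at pos 0, read 1 -> (A,1)->write 1,move R,goto B. Now: state=B, head=1, tape[-1..2]=0100 (head:   ^)
Step 4: in state B at pos 1, read 0 -> (B,0)->write 1,move L,goto C. Now: state=C, head=0, tape[-1..2]=0110 (head:  ^)
Step 5: in state C at pos 0, read 1 -> (C,1)->write 1,move L,goto A. Now: state=A, head=-1, tape[-2..2]=00110 (head:  ^)
Step 6: in state A at pos -1, read 0 -> (A,0)->write 1,move R,goto C. Now: state=C, head=0, tape[-2..2]=01110 (head:   ^)
Step 7: in state C at pos 0, read 1 -> (C,1)->write 1,move L,goto A. Now: state=A, head=-1, tape[-2..2]=01110 (head:  ^)
Step 8: in state A at pos -1, read 1 -> (A,1)->write 1,move R,goto B. Now: state=B, head=0, tape[-2..2]=01110 (head:   ^)
Step 9: in state B at pos 0, read 1 -> (B,1)->write 1,move L,goto H. Now: state=H, head=-1, tape[-2..2]=01110 (head:  ^)
State H reached at step 9; 9 <= 14 -> yes

Answer: yes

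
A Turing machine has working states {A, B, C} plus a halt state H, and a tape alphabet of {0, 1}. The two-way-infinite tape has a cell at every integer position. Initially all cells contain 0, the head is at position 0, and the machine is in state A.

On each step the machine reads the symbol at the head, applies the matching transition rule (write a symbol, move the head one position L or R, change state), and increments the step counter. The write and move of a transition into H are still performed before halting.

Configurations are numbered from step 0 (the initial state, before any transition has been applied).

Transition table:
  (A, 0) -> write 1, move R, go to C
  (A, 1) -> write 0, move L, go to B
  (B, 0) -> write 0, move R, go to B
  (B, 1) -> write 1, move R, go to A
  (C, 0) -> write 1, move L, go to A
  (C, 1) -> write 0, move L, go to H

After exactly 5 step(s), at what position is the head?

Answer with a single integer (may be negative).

Step 1: in state A at pos 0, read 0 -> (A,0)->write 1,move R,goto C. Now: state=C, head=1, tape[-1..2]=0100 (head:   ^)
Step 2: in state C at pos 1, read 0 -> (C,0)->write 1,move L,goto A. Now: state=A, head=0, tape[-1..2]=0110 (head:  ^)
Step 3: in state A at pos 0, read 1 -> (A,1)->write 0,move L,goto B. Now: state=B, head=-1, tape[-2..2]=00010 (head:  ^)
Step 4: in state B at pos -1, read 0 -> (B,0)->write 0,move R,goto B. Now: state=B, head=0, tape[-2..2]=00010 (head:   ^)
Step 5: in state B at pos 0, read 0 -> (B,0)->write 0,move R,goto B. Now: state=B, head=1, tape[-2..2]=00010 (head:    ^)

Answer: 1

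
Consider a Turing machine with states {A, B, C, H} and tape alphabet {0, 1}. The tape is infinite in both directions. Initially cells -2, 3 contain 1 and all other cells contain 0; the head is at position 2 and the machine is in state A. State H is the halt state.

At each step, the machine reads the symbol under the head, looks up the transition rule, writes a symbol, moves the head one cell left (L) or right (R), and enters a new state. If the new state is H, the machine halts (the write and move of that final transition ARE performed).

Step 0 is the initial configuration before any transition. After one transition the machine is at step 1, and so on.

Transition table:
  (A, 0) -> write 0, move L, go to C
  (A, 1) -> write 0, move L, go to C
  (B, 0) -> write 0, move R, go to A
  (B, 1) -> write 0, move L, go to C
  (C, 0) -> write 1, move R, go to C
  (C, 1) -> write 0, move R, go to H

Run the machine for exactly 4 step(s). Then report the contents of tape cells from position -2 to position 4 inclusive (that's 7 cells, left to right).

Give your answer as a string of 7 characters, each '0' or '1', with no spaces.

Step 1: in state A at pos 2, read 0 -> (A,0)->write 0,move L,goto C. Now: state=C, head=1, tape[-3..4]=01000010 (head:     ^)
Step 2: in state C at pos 1, read 0 -> (C,0)->write 1,move R,goto C. Now: state=C, head=2, tape[-3..4]=01001010 (head:      ^)
Step 3: in state C at pos 2, read 0 -> (C,0)->write 1,move R,goto C. Now: state=C, head=3, tape[-3..4]=01001110 (head:       ^)
Step 4: in state C at pos 3, read 1 -> (C,1)->write 0,move R,goto H. Now: state=H, head=4, tape[-3..5]=010011000 (head:        ^)

Answer: 1001100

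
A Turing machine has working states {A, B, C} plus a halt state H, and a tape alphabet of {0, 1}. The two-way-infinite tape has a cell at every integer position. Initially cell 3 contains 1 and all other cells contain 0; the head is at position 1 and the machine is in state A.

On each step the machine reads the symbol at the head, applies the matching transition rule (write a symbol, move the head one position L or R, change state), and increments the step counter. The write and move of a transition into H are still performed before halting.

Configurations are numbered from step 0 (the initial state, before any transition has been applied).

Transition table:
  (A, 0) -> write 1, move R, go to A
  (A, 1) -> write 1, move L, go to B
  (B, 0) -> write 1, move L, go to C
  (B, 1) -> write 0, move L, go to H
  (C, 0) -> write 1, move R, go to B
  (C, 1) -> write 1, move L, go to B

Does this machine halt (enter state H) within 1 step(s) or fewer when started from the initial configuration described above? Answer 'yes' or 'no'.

Answer: no

Derivation:
Step 1: in state A at pos 1, read 0 -> (A,0)->write 1,move R,goto A. Now: state=A, head=2, tape[0..4]=01010 (head:   ^)
After 1 step(s): state = A (not H) -> not halted within 1 -> no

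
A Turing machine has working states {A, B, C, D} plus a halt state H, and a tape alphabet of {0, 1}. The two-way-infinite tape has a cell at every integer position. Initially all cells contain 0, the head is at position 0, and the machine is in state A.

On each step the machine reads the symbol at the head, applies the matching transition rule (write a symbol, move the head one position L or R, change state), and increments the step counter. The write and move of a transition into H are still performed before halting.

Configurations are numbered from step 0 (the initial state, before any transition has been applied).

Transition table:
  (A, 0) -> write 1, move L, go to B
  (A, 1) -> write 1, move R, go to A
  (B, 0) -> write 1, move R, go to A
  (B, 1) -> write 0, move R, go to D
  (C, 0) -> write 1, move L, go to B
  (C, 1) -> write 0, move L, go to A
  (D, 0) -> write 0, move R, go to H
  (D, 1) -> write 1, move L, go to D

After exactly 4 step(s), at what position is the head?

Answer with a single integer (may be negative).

Step 1: in state A at pos 0, read 0 -> (A,0)->write 1,move L,goto B. Now: state=B, head=-1, tape[-2..1]=0010 (head:  ^)
Step 2: in state B at pos -1, read 0 -> (B,0)->write 1,move R,goto A. Now: state=A, head=0, tape[-2..1]=0110 (head:   ^)
Step 3: in state A at pos 0, read 1 -> (A,1)->write 1,move R,goto A. Now: state=A, head=1, tape[-2..2]=01100 (head:    ^)
Step 4: in state A at pos 1, read 0 -> (A,0)->write 1,move L,goto B. Now: state=B, head=0, tape[-2..2]=01110 (head:   ^)

Answer: 0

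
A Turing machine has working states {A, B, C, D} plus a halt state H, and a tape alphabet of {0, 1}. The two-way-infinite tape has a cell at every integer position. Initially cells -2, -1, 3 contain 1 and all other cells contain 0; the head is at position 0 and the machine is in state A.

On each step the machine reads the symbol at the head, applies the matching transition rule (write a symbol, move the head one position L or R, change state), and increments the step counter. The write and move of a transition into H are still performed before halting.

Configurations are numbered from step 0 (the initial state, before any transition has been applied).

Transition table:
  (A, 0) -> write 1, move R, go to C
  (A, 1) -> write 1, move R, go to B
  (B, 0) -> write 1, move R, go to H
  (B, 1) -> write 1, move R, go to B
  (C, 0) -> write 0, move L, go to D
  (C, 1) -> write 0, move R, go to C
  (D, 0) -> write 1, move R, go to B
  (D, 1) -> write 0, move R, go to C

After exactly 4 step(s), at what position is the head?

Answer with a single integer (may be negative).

Answer: 0

Derivation:
Step 1: in state A at pos 0, read 0 -> (A,0)->write 1,move R,goto C. Now: state=C, head=1, tape[-3..4]=01110010 (head:     ^)
Step 2: in state C at pos 1, read 0 -> (C,0)->write 0,move L,goto D. Now: state=D, head=0, tape[-3..4]=01110010 (head:    ^)
Step 3: in state D at pos 0, read 1 -> (D,1)->write 0,move R,goto C. Now: state=C, head=1, tape[-3..4]=01100010 (head:     ^)
Step 4: in state C at pos 1, read 0 -> (C,0)->write 0,move L,goto D. Now: state=D, head=0, tape[-3..4]=01100010 (head:    ^)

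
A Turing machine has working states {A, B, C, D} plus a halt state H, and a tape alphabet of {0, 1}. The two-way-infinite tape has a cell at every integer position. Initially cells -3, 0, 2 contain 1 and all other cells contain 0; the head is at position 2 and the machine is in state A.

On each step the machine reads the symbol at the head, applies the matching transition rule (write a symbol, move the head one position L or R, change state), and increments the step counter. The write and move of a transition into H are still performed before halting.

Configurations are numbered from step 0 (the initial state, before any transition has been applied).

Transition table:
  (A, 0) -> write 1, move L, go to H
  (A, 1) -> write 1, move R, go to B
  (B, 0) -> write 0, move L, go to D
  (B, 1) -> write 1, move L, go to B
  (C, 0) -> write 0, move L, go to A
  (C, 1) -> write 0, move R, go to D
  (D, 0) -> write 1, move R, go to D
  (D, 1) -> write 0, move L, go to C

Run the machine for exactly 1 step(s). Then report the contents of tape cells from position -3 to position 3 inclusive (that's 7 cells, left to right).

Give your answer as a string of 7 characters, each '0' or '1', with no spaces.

Step 1: in state A at pos 2, read 1 -> (A,1)->write 1,move R,goto B. Now: state=B, head=3, tape[-4..4]=010010100 (head:        ^)

Answer: 1001010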